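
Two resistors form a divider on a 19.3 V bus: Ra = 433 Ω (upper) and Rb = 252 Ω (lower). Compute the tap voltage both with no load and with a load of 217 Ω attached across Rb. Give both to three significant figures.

Unloaded: 7.10 V; loaded: 4.09 V

Open-circuit: V = 19.3 × 252/(433 + 252) = 7.10 V.
With the load, Rb becomes Rb‖R_L = 116.6 Ω, so V = 19.3 × 116.6/549.6 = 4.09 V.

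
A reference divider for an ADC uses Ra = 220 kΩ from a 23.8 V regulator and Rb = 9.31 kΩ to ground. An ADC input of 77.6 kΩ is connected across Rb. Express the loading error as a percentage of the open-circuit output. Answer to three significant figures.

10.3 %

Unloaded V = 23.8 × 9.31/229.3 = 0.96628 V.
Loaded: Rb‖R_L = 8.313 kΩ, giving V = 23.8 × 8.313/228.3 = 0.86654 V.
Drop = (0.96628 − 0.86654) / 0.96628 = 10.3 %.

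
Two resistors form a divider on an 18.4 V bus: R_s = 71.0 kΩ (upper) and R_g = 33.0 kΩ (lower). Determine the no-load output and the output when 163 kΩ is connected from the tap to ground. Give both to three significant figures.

Open-circuit: V = 18.4 × 33.0/(71.0 + 33.0) = 5.84 V.
With the load, R_g becomes R_g‖R_L = 27.44 kΩ, so V = 18.4 × 27.44/98.44 = 5.13 V.

Unloaded: 5.84 V; loaded: 5.13 V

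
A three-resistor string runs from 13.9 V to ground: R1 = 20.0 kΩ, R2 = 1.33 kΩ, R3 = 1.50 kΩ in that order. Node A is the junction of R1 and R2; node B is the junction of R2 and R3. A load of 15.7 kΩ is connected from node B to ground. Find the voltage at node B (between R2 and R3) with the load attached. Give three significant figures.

At node B, R3 is in parallel with the load: R3‖R_L = 1.369 kΩ.
Below node A the resistance is R2 + (R3‖R_L) = 2.699 kΩ, so V_A = 13.9 × 2.699/22.70 = 1.653 V.
Then V_B = V_A × (R3‖R_L)/(R2 + R3‖R_L) = 1.653 × 1.369/2.699 = 0.838 V.

V ≈ 0.838 V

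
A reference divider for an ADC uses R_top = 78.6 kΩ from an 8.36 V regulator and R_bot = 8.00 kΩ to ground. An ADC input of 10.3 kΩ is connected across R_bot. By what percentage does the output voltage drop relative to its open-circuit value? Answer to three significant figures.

41.3 %

The divider's output (Thévenin) resistance is R_top‖R_bot = 7.261 kΩ.
Fractional drop under load = R_th/(R_th + R_L) = 7.261 / (7.261 + 10.3) = 0.4135.
So the output falls by 41.3 %.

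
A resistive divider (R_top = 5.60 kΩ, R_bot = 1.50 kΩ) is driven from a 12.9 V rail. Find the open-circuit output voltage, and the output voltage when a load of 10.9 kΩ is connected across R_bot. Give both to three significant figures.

Unloaded: 2.73 V; loaded: 2.46 V

Open-circuit: V = 12.9 × 1.50/(5.60 + 1.50) = 2.73 V.
With the load, R_bot becomes R_bot‖R_L = 1.319 kΩ, so V = 12.9 × 1.319/6.919 = 2.46 V.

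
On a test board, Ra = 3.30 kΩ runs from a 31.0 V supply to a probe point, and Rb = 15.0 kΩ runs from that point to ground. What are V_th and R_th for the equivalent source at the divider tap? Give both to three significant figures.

V_th = 25.4 V, R_th = 2.70 kΩ

V_th is the open-circuit tap voltage: 31.0 × 15.0/(3.30 + 15.0) = 25.4 V.
With the supply zeroed, Ra and Rb appear in parallel from the tap: R_th = Ra‖Rb = (3.30 × 15.0)/18.30 = 2.70 kΩ.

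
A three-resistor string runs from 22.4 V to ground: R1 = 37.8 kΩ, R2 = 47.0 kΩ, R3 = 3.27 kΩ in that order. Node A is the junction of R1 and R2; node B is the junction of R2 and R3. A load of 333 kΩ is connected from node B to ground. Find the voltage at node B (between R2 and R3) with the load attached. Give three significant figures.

At node B, R3 is in parallel with the load: R3‖R_L = 3.238 kΩ.
Below node A the resistance is R2 + (R3‖R_L) = 50.24 kΩ, so V_A = 22.4 × 50.24/88.04 = 12.78 V.
Then V_B = V_A × (R3‖R_L)/(R2 + R3‖R_L) = 12.78 × 3.238/50.24 = 0.824 V.

V ≈ 0.824 V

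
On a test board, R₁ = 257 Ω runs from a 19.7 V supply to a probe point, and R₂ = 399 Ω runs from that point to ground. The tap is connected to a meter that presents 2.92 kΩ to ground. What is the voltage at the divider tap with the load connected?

The load sits in parallel with R₂: R₂‖R_L = (399 × 2920) / (399 + 2920) = 351.0 Ω.
V_out = 19.7 × 351.0 / (257 + 351.0) = 19.7 × 351.0/608.0 = 11.4 V.

V_out ≈ 11.4 V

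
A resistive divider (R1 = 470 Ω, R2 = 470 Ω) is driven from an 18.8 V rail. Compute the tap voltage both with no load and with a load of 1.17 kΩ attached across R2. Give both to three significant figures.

Open-circuit: V = 18.8 × 470/(470 + 470) = 9.40 V.
With the load, R2 becomes R2‖R_L = 335.3 Ω, so V = 18.8 × 335.3/805.3 = 7.83 V.

Unloaded: 9.40 V; loaded: 7.83 V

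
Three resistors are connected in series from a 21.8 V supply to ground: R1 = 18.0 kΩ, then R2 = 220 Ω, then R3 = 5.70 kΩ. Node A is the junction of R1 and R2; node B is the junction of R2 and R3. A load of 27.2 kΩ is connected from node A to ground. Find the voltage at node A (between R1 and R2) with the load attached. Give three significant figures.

V ≈ 4.64 V

Below node A the series string R2+R3 = 5920 Ω sits in parallel with the 27200 Ω load: 4862 Ω.
V_A = 21.8 × 4862/(18000 + 4862) = 4.64 V.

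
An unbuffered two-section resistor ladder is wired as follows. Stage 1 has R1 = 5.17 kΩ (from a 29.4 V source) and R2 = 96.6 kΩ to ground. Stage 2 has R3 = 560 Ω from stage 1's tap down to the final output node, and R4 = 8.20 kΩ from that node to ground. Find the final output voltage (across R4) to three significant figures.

Stage 2 presents R3+R4 = 8760 Ω as a load on stage 1's tap.
Stage 1's lower leg becomes R2‖(R3+R4) = 8032 Ω, so V_mid = 29.4 × 8032/13200 = 17.89 V.
Stage 2 is itself unloaded: V_out = V_mid × R4/(R3+R4) = 17.89 × 8200/8760 = 16.7 V.

V_out ≈ 16.7 V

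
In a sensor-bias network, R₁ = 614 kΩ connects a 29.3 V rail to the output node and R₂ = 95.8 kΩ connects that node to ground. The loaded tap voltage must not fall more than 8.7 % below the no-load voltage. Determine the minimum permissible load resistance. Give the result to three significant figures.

R_L(min) ≈ 870 kΩ

Output resistance R_th = R₁‖R₂ = (614 × 95.8)/709.8 = 82.87 kΩ.
The fractional drop is R_th/(R_th + R_L); requiring this ≤ 0.0870 gives R_L ≥ R_th(1/0.0870 − 1) = 82.87 × 10.49 = 870 kΩ.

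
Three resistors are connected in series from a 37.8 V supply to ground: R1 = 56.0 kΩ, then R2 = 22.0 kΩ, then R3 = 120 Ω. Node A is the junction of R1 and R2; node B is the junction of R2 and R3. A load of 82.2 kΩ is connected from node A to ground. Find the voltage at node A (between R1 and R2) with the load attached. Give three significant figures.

Below node A the series string R2+R3 = 22120 Ω sits in parallel with the 82200 Ω load: 17430 Ω.
V_A = 37.8 × 17430/(56000 + 17430) = 8.97 V.

V ≈ 8.97 V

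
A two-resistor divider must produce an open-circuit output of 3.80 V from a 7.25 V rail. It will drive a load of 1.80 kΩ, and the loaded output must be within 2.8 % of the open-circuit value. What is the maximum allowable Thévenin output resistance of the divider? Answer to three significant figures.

Loading drop = R_th/(R_th + R_L) ≤ 0.0280, so R_th ≤ R_L · ε/(1−ε) = 1.80 kΩ × 0.0280/0.9720 = 51.9 Ω.

R_th ≤ 51.9 Ω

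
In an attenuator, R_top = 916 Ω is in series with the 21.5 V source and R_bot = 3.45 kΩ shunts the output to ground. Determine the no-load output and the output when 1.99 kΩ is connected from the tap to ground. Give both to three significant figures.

Unloaded: 17.0 V; loaded: 12.5 V

Open-circuit: V = 21.5 × 3450/(916 + 3450) = 17.0 V.
With the load, R_bot becomes R_bot‖R_L = 1262 Ω, so V = 21.5 × 1262/2178 = 12.5 V.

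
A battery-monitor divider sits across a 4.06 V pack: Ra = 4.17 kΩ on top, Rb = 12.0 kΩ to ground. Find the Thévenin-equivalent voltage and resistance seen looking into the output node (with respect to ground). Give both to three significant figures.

V_th is the open-circuit tap voltage: 4.06 × 12.0/(4.17 + 12.0) = 3.01 V.
With the supply zeroed, Ra and Rb appear in parallel from the tap: R_th = Ra‖Rb = (4.17 × 12.0)/16.17 = 3.09 kΩ.

V_th = 3.01 V, R_th = 3.09 kΩ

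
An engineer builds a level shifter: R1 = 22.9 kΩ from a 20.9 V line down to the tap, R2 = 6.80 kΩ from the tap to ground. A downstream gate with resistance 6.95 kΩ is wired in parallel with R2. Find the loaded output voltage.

The load sits in parallel with R2: R2‖R_L = (6.80 × 6.95) / (6.80 + 6.95) = 3.437 kΩ.
V_out = 20.9 × 3.437 / (22.9 + 3.437) = 20.9 × 3.437/26.34 = 2.73 V.

V_out ≈ 2.73 V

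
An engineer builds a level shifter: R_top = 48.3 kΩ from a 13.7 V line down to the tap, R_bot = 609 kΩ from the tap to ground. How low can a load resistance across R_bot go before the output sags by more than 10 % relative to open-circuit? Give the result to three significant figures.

Output resistance R_th = R_top‖R_bot = (48.3 × 609)/657.3 = 44.75 kΩ.
The fractional drop is R_th/(R_th + R_L); requiring this ≤ 0.100 gives R_L ≥ R_th(1/0.100 − 1) = 44.75 × 9.000 = 403 kΩ.

R_L(min) ≈ 403 kΩ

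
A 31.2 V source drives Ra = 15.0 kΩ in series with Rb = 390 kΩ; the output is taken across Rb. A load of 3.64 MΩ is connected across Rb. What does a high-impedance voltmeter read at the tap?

The load sits in parallel with Rb: Rb‖R_L = (390 × 3640) / (390 + 3640) = 352.3 kΩ.
V_out = 31.2 × 352.3 / (15.0 + 352.3) = 31.2 × 352.3/367.3 = 29.9 V.

V_out ≈ 29.9 V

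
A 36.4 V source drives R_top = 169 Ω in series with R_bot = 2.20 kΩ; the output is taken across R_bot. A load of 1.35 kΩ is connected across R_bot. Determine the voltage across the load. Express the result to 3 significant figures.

The load sits in parallel with R_bot: R_bot‖R_L = (2200 × 1350) / (2200 + 1350) = 836.6 Ω.
V_out = 36.4 × 836.6 / (169 + 836.6) = 36.4 × 836.6/1006 = 30.3 V.
(Unloaded it would have been 33.8 V.)

V_out ≈ 30.3 V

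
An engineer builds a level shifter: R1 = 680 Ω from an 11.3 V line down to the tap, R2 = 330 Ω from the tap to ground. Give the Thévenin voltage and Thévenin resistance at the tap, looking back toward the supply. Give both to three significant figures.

V_th = 3.69 V, R_th = 222 Ω

V_th is the open-circuit tap voltage: 11.3 × 330/(680 + 330) = 3.69 V.
With the supply zeroed, R1 and R2 appear in parallel from the tap: R_th = R1‖R2 = (680 × 330)/1010 = 222 Ω.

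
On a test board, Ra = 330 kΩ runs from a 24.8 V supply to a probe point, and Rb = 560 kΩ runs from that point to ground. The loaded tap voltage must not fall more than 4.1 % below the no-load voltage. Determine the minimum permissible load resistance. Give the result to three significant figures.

R_L(min) ≈ 4.86 MΩ

Output resistance R_th = Ra‖Rb = (330 × 560)/890.0 = 207.6 kΩ.
The fractional drop is R_th/(R_th + R_L); requiring this ≤ 0.0410 gives R_L ≥ R_th(1/0.0410 − 1) = 207.6 × 23.39 = 4.86 MΩ.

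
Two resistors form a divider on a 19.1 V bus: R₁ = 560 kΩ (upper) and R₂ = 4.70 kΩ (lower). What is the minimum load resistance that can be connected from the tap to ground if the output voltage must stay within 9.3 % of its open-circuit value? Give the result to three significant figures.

Output resistance R_th = R₁‖R₂ = (560 × 4.70)/564.7 = 4.661 kΩ.
The fractional drop is R_th/(R_th + R_L); requiring this ≤ 0.0930 gives R_L ≥ R_th(1/0.0930 − 1) = 4.661 × 9.753 = 45.5 kΩ.

R_L(min) ≈ 45.5 kΩ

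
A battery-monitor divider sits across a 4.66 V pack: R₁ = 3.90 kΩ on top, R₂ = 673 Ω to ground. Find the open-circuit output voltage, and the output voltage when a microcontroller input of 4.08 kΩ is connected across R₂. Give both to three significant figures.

Open-circuit: V = 4.66 × 673/(3900 + 673) = 0.686 V.
With the load, R₂ becomes R₂‖R_L = 577.7 Ω, so V = 4.66 × 577.7/4478 = 0.601 V.

Unloaded: 0.686 V; loaded: 0.601 V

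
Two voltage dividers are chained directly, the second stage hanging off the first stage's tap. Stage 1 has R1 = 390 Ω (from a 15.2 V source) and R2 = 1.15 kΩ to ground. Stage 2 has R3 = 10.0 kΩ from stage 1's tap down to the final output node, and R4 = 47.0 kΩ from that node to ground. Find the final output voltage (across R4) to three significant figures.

Stage 2 presents R3+R4 = 57000 Ω as a load on stage 1's tap.
Stage 1's lower leg becomes R2‖(R3+R4) = 1127 Ω, so V_mid = 15.2 × 1127/1517 = 11.29 V.
Stage 2 is itself unloaded: V_out = V_mid × R4/(R3+R4) = 11.29 × 47000/57000 = 9.31 V.

V_out ≈ 9.31 V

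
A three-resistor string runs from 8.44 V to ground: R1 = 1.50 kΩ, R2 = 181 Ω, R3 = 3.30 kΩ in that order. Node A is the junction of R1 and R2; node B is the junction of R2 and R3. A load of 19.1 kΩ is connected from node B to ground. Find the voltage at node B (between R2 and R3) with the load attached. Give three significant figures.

At node B, R3 is in parallel with the load: R3‖R_L = 2814 Ω.
Below node A the resistance is R2 + (R3‖R_L) = 2995 Ω, so V_A = 8.44 × 2995/4495 = 5.623 V.
Then V_B = V_A × (R3‖R_L)/(R2 + R3‖R_L) = 5.623 × 2814/2995 = 5.28 V.

V ≈ 5.28 V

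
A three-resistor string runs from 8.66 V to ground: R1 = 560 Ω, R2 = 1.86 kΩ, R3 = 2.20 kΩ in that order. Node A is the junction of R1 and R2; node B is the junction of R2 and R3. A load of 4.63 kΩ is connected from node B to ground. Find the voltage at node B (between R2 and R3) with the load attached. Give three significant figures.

At node B, R3 is in parallel with the load: R3‖R_L = 1491 Ω.
Below node A the resistance is R2 + (R3‖R_L) = 3351 Ω, so V_A = 8.66 × 3351/3911 = 7.420 V.
Then V_B = V_A × (R3‖R_L)/(R2 + R3‖R_L) = 7.420 × 1491/3351 = 3.30 V.

V ≈ 3.30 V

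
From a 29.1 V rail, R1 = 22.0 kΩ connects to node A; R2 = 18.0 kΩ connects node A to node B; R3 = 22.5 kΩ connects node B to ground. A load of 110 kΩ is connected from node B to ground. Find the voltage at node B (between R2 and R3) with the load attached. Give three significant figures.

At node B, R3 is in parallel with the load: R3‖R_L = 18.68 kΩ.
Below node A the resistance is R2 + (R3‖R_L) = 36.68 kΩ, so V_A = 29.1 × 36.68/58.68 = 18.19 V.
Then V_B = V_A × (R3‖R_L)/(R2 + R3‖R_L) = 18.19 × 18.68/36.68 = 9.26 V.

V ≈ 9.26 V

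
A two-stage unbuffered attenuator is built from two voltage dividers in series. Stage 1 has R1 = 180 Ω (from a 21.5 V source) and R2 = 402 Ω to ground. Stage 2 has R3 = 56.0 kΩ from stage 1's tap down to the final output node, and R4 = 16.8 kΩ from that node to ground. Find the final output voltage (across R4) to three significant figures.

Stage 2 presents R3+R4 = 72800 Ω as a load on stage 1's tap.
Stage 1's lower leg becomes R2‖(R3+R4) = 399.8 Ω, so V_mid = 21.5 × 399.8/579.8 = 14.83 V.
Stage 2 is itself unloaded: V_out = V_mid × R4/(R3+R4) = 14.83 × 16800/72800 = 3.42 V.

V_out ≈ 3.42 V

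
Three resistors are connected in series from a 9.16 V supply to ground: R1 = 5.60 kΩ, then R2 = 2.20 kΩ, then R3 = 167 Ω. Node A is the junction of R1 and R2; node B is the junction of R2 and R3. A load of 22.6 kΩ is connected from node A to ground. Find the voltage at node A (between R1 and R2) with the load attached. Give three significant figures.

V ≈ 2.53 V

Below node A the series string R2+R3 = 2367 Ω sits in parallel with the 22600 Ω load: 2143 Ω.
V_A = 9.16 × 2143/(5600 + 2143) = 2.53 V.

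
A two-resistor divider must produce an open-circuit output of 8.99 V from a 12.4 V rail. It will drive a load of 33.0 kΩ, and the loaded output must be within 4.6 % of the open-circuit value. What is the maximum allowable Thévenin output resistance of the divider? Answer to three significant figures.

Loading drop = R_th/(R_th + R_L) ≤ 0.0460, so R_th ≤ R_L · ε/(1−ε) = 33.0 kΩ × 0.0460/0.9540 = 1.59 kΩ.

R_th ≤ 1.59 kΩ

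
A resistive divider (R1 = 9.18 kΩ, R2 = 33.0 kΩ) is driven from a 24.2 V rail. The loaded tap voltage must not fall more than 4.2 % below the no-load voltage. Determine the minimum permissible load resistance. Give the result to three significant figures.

Output resistance R_th = R1‖R2 = (9.18 × 33.0)/42.18 = 7.182 kΩ.
The fractional drop is R_th/(R_th + R_L); requiring this ≤ 0.0420 gives R_L ≥ R_th(1/0.0420 − 1) = 7.182 × 22.81 = 164 kΩ.

R_L(min) ≈ 164 kΩ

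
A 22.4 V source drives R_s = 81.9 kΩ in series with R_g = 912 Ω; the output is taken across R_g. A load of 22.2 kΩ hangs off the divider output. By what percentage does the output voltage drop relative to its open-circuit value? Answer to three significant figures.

3.90 %

The divider's output (Thévenin) resistance is R_s‖R_g = 902.0 Ω.
Fractional drop under load = R_th/(R_th + R_L) = 902.0 / (902.0 + 22200) = 0.03904.
So the output falls by 3.90 %.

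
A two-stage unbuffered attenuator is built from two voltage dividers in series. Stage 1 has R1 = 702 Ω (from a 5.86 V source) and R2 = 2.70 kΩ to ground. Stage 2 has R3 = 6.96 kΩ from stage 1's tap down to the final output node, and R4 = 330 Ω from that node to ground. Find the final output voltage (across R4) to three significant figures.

Stage 2 presents R3+R4 = 7290 Ω as a load on stage 1's tap.
Stage 1's lower leg becomes R2‖(R3+R4) = 1970 Ω, so V_mid = 5.86 × 1970/2672 = 4.321 V.
Stage 2 is itself unloaded: V_out = V_mid × R4/(R3+R4) = 4.321 × 330/7290 = 0.196 V.

V_out ≈ 0.196 V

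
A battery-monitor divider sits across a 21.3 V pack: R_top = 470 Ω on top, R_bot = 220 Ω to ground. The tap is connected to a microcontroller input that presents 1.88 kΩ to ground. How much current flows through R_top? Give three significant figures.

I ≈ 31.9 mA

R_bot‖R_L = 197.0 Ω, so the source sees R_top + R_bot‖R_L = 667.0 Ω.
I = 21.3 V / 667.0 Ω = 31.9 mA.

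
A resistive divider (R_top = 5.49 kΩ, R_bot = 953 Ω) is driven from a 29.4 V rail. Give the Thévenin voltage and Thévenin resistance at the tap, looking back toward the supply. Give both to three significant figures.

V_th is the open-circuit tap voltage: 29.4 × 953/(5490 + 953) = 4.35 V.
With the supply zeroed, R_top and R_bot appear in parallel from the tap: R_th = R_top‖R_bot = (5490 × 953)/6443 = 812 Ω.

V_th = 4.35 V, R_th = 812 Ω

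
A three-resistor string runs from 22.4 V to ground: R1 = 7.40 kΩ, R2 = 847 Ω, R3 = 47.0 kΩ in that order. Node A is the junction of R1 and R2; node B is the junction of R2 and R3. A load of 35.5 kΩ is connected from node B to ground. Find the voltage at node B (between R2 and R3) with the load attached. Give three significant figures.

At node B, R3 is in parallel with the load: R3‖R_L = 20220 Ω.
Below node A the resistance is R2 + (R3‖R_L) = 21070 Ω, so V_A = 22.4 × 21070/28470 = 16.58 V.
Then V_B = V_A × (R3‖R_L)/(R2 + R3‖R_L) = 16.58 × 20220/21070 = 15.9 V.

V ≈ 15.9 V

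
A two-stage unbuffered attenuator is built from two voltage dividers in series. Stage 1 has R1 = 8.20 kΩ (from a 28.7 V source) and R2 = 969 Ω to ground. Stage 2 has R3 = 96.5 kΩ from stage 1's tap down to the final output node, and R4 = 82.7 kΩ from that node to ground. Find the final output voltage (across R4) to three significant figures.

Stage 2 presents R3+R4 = 179200 Ω as a load on stage 1's tap.
Stage 1's lower leg becomes R2‖(R3+R4) = 963.8 Ω, so V_mid = 28.7 × 963.8/9164 = 3.018 V.
Stage 2 is itself unloaded: V_out = V_mid × R4/(R3+R4) = 3.018 × 82700/179200 = 1.39 V.

V_out ≈ 1.39 V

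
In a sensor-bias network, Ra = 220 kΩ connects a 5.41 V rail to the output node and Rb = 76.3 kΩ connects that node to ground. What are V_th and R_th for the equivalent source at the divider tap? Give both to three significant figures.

V_th is the open-circuit tap voltage: 5.41 × 76.3/(220 + 76.3) = 1.39 V.
With the supply zeroed, Ra and Rb appear in parallel from the tap: R_th = Ra‖Rb = (220 × 76.3)/296.3 = 56.7 kΩ.

V_th = 1.39 V, R_th = 56.7 kΩ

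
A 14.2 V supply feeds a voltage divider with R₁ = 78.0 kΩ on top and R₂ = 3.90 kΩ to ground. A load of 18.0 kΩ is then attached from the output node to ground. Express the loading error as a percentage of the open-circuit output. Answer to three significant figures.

17.1 %

Unloaded V = 14.2 × 3.90/81.90 = 0.6762 V.
Loaded: R₂‖R_L = 3.205 kΩ, giving V = 14.2 × 3.205/81.21 = 0.5605 V.
Drop = (0.6762 − 0.5605) / 0.6762 = 17.1 %.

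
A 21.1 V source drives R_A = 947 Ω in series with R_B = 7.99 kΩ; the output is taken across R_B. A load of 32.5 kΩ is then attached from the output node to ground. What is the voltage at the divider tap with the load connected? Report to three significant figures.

The load sits in parallel with R_B: R_B‖R_L = (7990 × 32500) / (7990 + 32500) = 6413 Ω.
V_out = 21.1 × 6413 / (947 + 6413) = 21.1 × 6413/7360 = 18.4 V.

V_out ≈ 18.4 V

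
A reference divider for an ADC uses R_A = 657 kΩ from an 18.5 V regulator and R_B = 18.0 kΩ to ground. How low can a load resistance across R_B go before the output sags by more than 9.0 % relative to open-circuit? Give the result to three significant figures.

R_L(min) ≈ 177 kΩ

Output resistance R_th = R_A‖R_B = (657 × 18.0)/675.0 = 17.52 kΩ.
The fractional drop is R_th/(R_th + R_L); requiring this ≤ 0.0900 gives R_L ≥ R_th(1/0.0900 − 1) = 17.52 × 10.11 = 177 kΩ.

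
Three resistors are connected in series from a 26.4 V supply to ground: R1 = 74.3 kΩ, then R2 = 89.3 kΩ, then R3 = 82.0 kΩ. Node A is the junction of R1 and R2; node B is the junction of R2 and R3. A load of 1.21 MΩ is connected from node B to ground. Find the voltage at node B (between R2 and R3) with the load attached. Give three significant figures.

V ≈ 8.43 V

At node B, R3 is in parallel with the load: R3‖R_L = 76.80 kΩ.
Below node A the resistance is R2 + (R3‖R_L) = 166.1 kΩ, so V_A = 26.4 × 166.1/240.4 = 18.24 V.
Then V_B = V_A × (R3‖R_L)/(R2 + R3‖R_L) = 18.24 × 76.80/166.1 = 8.43 V.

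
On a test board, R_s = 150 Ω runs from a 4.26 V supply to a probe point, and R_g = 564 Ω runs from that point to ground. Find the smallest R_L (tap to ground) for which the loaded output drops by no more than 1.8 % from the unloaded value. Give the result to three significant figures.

Output resistance R_th = R_s‖R_g = (150 × 564)/714.0 = 118.5 Ω.
The fractional drop is R_th/(R_th + R_L); requiring this ≤ 0.0180 gives R_L ≥ R_th(1/0.0180 − 1) = 118.5 × 54.56 = 6.46 kΩ.

R_L(min) ≈ 6.46 kΩ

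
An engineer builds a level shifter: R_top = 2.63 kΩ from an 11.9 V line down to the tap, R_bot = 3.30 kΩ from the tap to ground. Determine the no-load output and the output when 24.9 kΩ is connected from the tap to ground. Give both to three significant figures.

Open-circuit: V = 11.9 × 3.30/(2.63 + 3.30) = 6.62 V.
With the load, R_bot becomes R_bot‖R_L = 2.914 kΩ, so V = 11.9 × 2.914/5.544 = 6.25 V.

Unloaded: 6.62 V; loaded: 6.25 V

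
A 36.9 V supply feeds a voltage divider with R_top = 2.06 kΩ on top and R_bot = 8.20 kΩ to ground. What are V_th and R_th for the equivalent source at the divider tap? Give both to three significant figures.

V_th is the open-circuit tap voltage: 36.9 × 8.20/(2.06 + 8.20) = 29.5 V.
With the supply zeroed, R_top and R_bot appear in parallel from the tap: R_th = R_top‖R_bot = (2.06 × 8.20)/10.26 = 1.65 kΩ.

V_th = 29.5 V, R_th = 1.65 kΩ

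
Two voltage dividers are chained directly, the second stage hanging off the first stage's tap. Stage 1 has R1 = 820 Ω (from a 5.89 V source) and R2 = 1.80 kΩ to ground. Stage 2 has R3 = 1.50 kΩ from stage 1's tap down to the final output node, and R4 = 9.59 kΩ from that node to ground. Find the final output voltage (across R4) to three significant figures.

V_out ≈ 3.33 V

Stage 2 presents R3+R4 = 11090 Ω as a load on stage 1's tap.
Stage 1's lower leg becomes R2‖(R3+R4) = 1549 Ω, so V_mid = 5.89 × 1549/2369 = 3.851 V.
Stage 2 is itself unloaded: V_out = V_mid × R4/(R3+R4) = 3.851 × 9590/11090 = 3.33 V.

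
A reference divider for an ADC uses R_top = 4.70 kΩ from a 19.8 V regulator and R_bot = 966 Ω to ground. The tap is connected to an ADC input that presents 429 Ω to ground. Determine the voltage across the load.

V_out ≈ 1.18 V

The load sits in parallel with R_bot: R_bot‖R_L = (966 × 429) / (966 + 429) = 297.1 Ω.
V_out = 19.8 × 297.1 / (4700 + 297.1) = 19.8 × 297.1/4997 = 1.18 V.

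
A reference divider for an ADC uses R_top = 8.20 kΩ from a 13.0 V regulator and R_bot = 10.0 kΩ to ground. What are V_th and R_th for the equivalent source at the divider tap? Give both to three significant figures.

V_th = 7.14 V, R_th = 4.51 kΩ

V_th is the open-circuit tap voltage: 13.0 × 10.0/(8.20 + 10.0) = 7.14 V.
With the supply zeroed, R_top and R_bot appear in parallel from the tap: R_th = R_top‖R_bot = (8.20 × 10.0)/18.20 = 4.51 kΩ.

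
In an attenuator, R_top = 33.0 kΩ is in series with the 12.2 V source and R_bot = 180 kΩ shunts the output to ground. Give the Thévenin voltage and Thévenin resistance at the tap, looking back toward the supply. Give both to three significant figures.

V_th is the open-circuit tap voltage: 12.2 × 180/(33.0 + 180) = 10.3 V.
With the supply zeroed, R_top and R_bot appear in parallel from the tap: R_th = R_top‖R_bot = (33.0 × 180)/213.0 = 27.9 kΩ.

V_th = 10.3 V, R_th = 27.9 kΩ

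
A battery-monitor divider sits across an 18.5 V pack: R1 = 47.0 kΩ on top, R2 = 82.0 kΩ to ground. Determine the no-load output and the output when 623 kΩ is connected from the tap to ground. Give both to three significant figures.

Open-circuit: V = 18.5 × 82.0/(47.0 + 82.0) = 11.8 V.
With the load, R2 becomes R2‖R_L = 72.46 kΩ, so V = 18.5 × 72.46/119.5 = 11.2 V.

Unloaded: 11.8 V; loaded: 11.2 V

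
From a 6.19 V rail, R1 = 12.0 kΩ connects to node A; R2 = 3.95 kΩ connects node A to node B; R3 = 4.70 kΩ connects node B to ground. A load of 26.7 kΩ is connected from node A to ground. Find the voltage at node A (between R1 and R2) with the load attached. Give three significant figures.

V ≈ 2.18 V

Below node A the series string R2+R3 = 8.650 kΩ sits in parallel with the 26.7 kΩ load: 6.533 kΩ.
V_A = 6.19 × 6.533/(12.0 + 6.533) = 2.18 V.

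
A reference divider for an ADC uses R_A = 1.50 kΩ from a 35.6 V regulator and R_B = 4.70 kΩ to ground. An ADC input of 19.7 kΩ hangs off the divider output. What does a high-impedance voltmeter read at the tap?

The load sits in parallel with R_B: R_B‖R_L = (4.70 × 19.7) / (4.70 + 19.7) = 3.795 kΩ.
V_out = 35.6 × 3.795 / (1.50 + 3.795) = 35.6 × 3.795/5.295 = 25.5 V.
(Unloaded it would have been 27.0 V.)

V_out ≈ 25.5 V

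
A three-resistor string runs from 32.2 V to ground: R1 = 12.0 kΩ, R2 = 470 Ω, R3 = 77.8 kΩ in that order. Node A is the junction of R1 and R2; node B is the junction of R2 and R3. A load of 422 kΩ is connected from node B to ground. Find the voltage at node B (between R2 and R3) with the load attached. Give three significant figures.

At node B, R3 is in parallel with the load: R3‖R_L = 65690 Ω.
Below node A the resistance is R2 + (R3‖R_L) = 66160 Ω, so V_A = 32.2 × 66160/78160 = 27.26 V.
Then V_B = V_A × (R3‖R_L)/(R2 + R3‖R_L) = 27.26 × 65690/66160 = 27.1 V.

V ≈ 27.1 V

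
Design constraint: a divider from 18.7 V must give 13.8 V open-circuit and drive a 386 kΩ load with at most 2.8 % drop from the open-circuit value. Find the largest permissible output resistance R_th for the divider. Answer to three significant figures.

R_th ≤ 11.1 kΩ

Loading drop = R_th/(R_th + R_L) ≤ 0.0280, so R_th ≤ R_L · ε/(1−ε) = 386 kΩ × 0.0280/0.9720 = 11.1 kΩ.
(Any R1, R2 with R2/(R1+R2) = 0.738 and R1‖R2 ≤ 11.1 kΩ will meet the spec.)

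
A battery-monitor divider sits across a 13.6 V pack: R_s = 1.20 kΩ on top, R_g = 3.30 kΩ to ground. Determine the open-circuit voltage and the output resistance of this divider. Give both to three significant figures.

V_th = 9.97 V, R_th = 880 Ω

V_th is the open-circuit tap voltage: 13.6 × 3.30/(1.20 + 3.30) = 9.97 V.
With the supply zeroed, R_s and R_g appear in parallel from the tap: R_th = R_s‖R_g = (1.20 × 3.30)/4.500 = 880 Ω.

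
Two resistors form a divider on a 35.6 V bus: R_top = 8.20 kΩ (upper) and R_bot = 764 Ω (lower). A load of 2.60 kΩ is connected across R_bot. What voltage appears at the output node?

The load sits in parallel with R_bot: R_bot‖R_L = (764 × 2600) / (764 + 2600) = 590.5 Ω.
V_out = 35.6 × 590.5 / (8200 + 590.5) = 35.6 × 590.5/8790 = 2.39 V.

V_out ≈ 2.39 V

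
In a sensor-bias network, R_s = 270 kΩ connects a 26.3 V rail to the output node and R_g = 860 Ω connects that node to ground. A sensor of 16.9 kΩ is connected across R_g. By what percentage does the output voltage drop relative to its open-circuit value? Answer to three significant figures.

4.83 %

The divider's output (Thévenin) resistance is R_s‖R_g = 857.3 Ω.
Fractional drop under load = R_th/(R_th + R_L) = 857.3 / (857.3 + 16900) = 0.04828.
So the output falls by 4.83 %.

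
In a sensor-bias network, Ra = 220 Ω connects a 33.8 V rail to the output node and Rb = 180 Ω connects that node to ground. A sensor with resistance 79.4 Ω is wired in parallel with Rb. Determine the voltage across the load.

V_out ≈ 6.77 V

The load sits in parallel with Rb: Rb‖R_L = (180 × 79.4) / (180 + 79.4) = 55.10 Ω.
V_out = 33.8 × 55.10 / (220 + 55.10) = 33.8 × 55.10/275.1 = 6.77 V.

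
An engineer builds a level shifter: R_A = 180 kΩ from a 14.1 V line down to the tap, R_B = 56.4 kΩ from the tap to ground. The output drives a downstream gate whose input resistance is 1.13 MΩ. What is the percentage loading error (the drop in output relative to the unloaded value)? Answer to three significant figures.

3.66 %

The divider's output (Thévenin) resistance is R_A‖R_B = 42.94 kΩ.
Fractional drop under load = R_th/(R_th + R_L) = 42.94 / (42.94 + 1130) = 0.03661.
So the output falls by 3.66 %.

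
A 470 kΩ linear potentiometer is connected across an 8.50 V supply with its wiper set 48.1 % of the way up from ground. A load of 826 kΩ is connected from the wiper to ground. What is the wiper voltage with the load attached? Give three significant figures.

V ≈ 3.58 V

The wiper splits the pot into (1−α)R = 243.9 kΩ above and αR = 226.1 kΩ below.
Lower section ‖ load = 177.5 kΩ.
V_wiper = 8.50 × 177.5/(243.9 + 177.5) = 3.58 V.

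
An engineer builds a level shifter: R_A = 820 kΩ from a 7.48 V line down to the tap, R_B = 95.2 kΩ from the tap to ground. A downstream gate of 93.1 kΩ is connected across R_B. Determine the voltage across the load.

The load sits in parallel with R_B: R_B‖R_L = (95.2 × 93.1) / (95.2 + 93.1) = 47.07 kΩ.
V_out = 7.48 × 47.07 / (820 + 47.07) = 7.48 × 47.07/867.1 = 0.406 V.

V_out ≈ 0.406 V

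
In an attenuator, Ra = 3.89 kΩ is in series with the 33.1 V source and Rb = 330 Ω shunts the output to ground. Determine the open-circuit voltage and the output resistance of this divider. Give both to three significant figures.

V_th is the open-circuit tap voltage: 33.1 × 330/(3890 + 330) = 2.59 V.
With the supply zeroed, Ra and Rb appear in parallel from the tap: R_th = Ra‖Rb = (3890 × 330)/4220 = 304 Ω.

V_th = 2.59 V, R_th = 304 Ω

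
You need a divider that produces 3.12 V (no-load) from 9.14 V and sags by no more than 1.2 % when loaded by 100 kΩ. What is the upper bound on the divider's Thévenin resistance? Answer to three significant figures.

Loading drop = R_th/(R_th + R_L) ≤ 0.0120, so R_th ≤ R_L · ε/(1−ε) = 100 kΩ × 0.0120/0.9880 = 1.21 kΩ.
(Any R1, R2 with R2/(R1+R2) = 0.341 and R1‖R2 ≤ 1.21 kΩ will meet the spec.)

R_th ≤ 1.21 kΩ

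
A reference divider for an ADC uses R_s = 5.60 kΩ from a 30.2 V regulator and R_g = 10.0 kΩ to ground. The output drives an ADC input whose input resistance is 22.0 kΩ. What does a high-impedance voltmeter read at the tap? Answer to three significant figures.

V_out ≈ 16.6 V

The load sits in parallel with R_g: R_g‖R_L = (10.0 × 22.0) / (10.0 + 22.0) = 6.875 kΩ.
V_out = 30.2 × 6.875 / (5.60 + 6.875) = 30.2 × 6.875/12.47 = 16.6 V.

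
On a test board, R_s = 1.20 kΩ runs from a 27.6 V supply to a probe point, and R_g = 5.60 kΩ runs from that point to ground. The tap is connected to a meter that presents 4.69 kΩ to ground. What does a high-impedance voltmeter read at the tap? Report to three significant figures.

V_out ≈ 18.8 V

The load sits in parallel with R_g: R_g‖R_L = (5.60 × 4.69) / (5.60 + 4.69) = 2.552 kΩ.
V_out = 27.6 × 2.552 / (1.20 + 2.552) = 27.6 × 2.552/3.752 = 18.8 V.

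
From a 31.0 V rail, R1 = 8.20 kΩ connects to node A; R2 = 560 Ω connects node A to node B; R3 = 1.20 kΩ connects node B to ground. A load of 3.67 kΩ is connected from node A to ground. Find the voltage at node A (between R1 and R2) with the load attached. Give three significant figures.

V ≈ 3.93 V

Below node A the series string R2+R3 = 1760 Ω sits in parallel with the 3670 Ω load: 1190 Ω.
V_A = 31.0 × 1190/(8200 + 1190) = 3.93 V.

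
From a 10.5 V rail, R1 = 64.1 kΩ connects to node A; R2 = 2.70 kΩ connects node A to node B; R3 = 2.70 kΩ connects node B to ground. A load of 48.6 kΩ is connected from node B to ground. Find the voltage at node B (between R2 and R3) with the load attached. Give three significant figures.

V ≈ 0.387 V

At node B, R3 is in parallel with the load: R3‖R_L = 2.558 kΩ.
Below node A the resistance is R2 + (R3‖R_L) = 5.258 kΩ, so V_A = 10.5 × 5.258/69.36 = 0.7960 V.
Then V_B = V_A × (R3‖R_L)/(R2 + R3‖R_L) = 0.7960 × 2.558/5.258 = 0.387 V.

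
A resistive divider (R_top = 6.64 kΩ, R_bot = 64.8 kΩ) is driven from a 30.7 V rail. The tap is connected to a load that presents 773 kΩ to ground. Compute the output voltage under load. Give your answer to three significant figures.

The load sits in parallel with R_bot: R_bot‖R_L = (64.8 × 773) / (64.8 + 773) = 59.79 kΩ.
V_out = 30.7 × 59.79 / (6.64 + 59.79) = 30.7 × 59.79/66.43 = 27.6 V.
(Unloaded it would have been 27.8 V.)

V_out ≈ 27.6 V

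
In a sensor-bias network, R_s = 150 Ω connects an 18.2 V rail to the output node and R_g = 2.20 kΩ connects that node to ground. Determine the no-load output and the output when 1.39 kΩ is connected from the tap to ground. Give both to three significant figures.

Open-circuit: V = 18.2 × 2200/(150 + 2200) = 17.0 V.
With the load, R_g becomes R_g‖R_L = 851.8 Ω, so V = 18.2 × 851.8/1002 = 15.5 V.

Unloaded: 17.0 V; loaded: 15.5 V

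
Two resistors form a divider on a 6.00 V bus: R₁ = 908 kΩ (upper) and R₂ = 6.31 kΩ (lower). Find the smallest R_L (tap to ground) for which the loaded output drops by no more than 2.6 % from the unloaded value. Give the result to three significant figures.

R_L(min) ≈ 235 kΩ

Output resistance R_th = R₁‖R₂ = (908 × 6.31)/914.3 = 6.266 kΩ.
The fractional drop is R_th/(R_th + R_L); requiring this ≤ 0.0260 gives R_L ≥ R_th(1/0.0260 − 1) = 6.266 × 37.46 = 235 kΩ.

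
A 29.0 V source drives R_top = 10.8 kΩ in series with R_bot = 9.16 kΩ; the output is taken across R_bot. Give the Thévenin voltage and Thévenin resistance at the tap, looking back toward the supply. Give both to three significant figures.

V_th = 13.3 V, R_th = 4.96 kΩ

V_th is the open-circuit tap voltage: 29.0 × 9.16/(10.8 + 9.16) = 13.3 V.
With the supply zeroed, R_top and R_bot appear in parallel from the tap: R_th = R_top‖R_bot = (10.8 × 9.16)/19.96 = 4.96 kΩ.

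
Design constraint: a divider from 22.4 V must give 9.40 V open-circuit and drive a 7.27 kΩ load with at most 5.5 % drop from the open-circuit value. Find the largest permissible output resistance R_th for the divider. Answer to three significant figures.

R_th ≤ 423 Ω

Loading drop = R_th/(R_th + R_L) ≤ 0.0550, so R_th ≤ R_L · ε/(1−ε) = 7.27 kΩ × 0.0550/0.9450 = 423 Ω.
(Any R1, R2 with R2/(R1+R2) = 0.420 and R1‖R2 ≤ 423 Ω will meet the spec.)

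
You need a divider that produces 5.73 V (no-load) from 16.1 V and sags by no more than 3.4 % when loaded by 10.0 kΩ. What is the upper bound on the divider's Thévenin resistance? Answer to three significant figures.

R_th ≤ 352 Ω

Loading drop = R_th/(R_th + R_L) ≤ 0.0340, so R_th ≤ R_L · ε/(1−ε) = 10.0 kΩ × 0.0340/0.9660 = 352 Ω.
(Any R1, R2 with R2/(R1+R2) = 0.356 and R1‖R2 ≤ 352 Ω will meet the spec.)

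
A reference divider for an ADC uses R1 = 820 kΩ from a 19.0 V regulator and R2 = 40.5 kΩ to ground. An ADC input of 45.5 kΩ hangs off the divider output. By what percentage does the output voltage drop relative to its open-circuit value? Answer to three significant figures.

45.9 %

The divider's output (Thévenin) resistance is R1‖R2 = 38.59 kΩ.
Fractional drop under load = R_th/(R_th + R_L) = 38.59 / (38.59 + 45.5) = 0.4589.
So the output falls by 45.9 %.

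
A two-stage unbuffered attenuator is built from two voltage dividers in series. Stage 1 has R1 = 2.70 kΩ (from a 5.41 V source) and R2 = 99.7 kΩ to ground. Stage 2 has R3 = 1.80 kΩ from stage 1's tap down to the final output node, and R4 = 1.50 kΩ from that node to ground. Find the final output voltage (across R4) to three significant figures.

Stage 2 presents R3+R4 = 3.300 kΩ as a load on stage 1's tap.
Stage 1's lower leg becomes R2‖(R3+R4) = 3.194 kΩ, so V_mid = 5.41 × 3.194/5.894 = 2.932 V.
Stage 2 is itself unloaded: V_out = V_mid × R4/(R3+R4) = 2.932 × 1.50/3.300 = 1.33 V.

V_out ≈ 1.33 V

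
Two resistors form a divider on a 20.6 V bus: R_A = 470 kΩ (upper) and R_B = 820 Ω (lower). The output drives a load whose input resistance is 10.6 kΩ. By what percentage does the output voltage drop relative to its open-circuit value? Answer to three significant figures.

The divider's output (Thévenin) resistance is R_A‖R_B = 818.6 Ω.
Fractional drop under load = R_th/(R_th + R_L) = 818.6 / (818.6 + 10600) = 0.07169.
So the output falls by 7.17 %.

7.17 %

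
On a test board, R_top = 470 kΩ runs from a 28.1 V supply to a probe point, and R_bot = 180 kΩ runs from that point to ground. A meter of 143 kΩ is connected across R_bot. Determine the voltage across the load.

The load sits in parallel with R_bot: R_bot‖R_L = (180 × 143) / (180 + 143) = 79.69 kΩ.
V_out = 28.1 × 79.69 / (470 + 79.69) = 28.1 × 79.69/549.7 = 4.07 V.

V_out ≈ 4.07 V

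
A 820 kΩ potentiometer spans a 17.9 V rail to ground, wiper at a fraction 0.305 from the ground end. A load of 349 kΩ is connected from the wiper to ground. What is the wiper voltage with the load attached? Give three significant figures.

The wiper splits the pot into (1−α)R = 569.9 kΩ above and αR = 250.1 kΩ below.
Lower section ‖ load = 145.7 kΩ.
V_wiper = 17.9 × 145.7/(569.9 + 145.7) = 3.64 V.

V ≈ 3.64 V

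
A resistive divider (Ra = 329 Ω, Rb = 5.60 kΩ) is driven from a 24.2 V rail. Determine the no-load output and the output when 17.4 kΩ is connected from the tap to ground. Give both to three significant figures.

Open-circuit: V = 24.2 × 5600/(329 + 5600) = 22.9 V.
With the load, Rb becomes Rb‖R_L = 4237 Ω, so V = 24.2 × 4237/4566 = 22.5 V.

Unloaded: 22.9 V; loaded: 22.5 V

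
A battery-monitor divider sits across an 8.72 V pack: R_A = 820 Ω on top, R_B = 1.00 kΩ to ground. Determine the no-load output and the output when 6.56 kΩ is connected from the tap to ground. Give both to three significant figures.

Unloaded: 4.79 V; loaded: 4.48 V

Open-circuit: V = 8.72 × 1000/(820 + 1000) = 4.79 V.
With the load, R_B becomes R_B‖R_L = 867.7 Ω, so V = 8.72 × 867.7/1688 = 4.48 V.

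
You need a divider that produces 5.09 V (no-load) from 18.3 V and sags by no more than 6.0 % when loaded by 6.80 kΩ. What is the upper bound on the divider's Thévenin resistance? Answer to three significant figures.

Loading drop = R_th/(R_th + R_L) ≤ 0.0600, so R_th ≤ R_L · ε/(1−ε) = 6.80 kΩ × 0.0600/0.9400 = 434 Ω.

R_th ≤ 434 Ω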